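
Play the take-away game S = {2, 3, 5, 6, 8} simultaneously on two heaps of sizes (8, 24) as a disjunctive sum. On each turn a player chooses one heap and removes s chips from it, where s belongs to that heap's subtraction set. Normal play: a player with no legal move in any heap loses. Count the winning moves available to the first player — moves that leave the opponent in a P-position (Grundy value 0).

All heaps use S = {2, 3, 5, 6, 8}:
n :  0  1  2  3  4  5  6  7  8  9 10 11 12 13 14 15 16 17 18 19 20 21 22 23 24
G :  0  0  1  1  2  2  3  3  4  4  0  0  1  1  2  2  3  3  4  4  0  0  1  1  2
Heap A: G(8) = 4.
Heap B: G(24) = 2.
Combined Grundy value = 4 ⊕ 2 = 6.
A winning move leaves total XOR = 0, i.e. changes one component's Grundy value g to g ⊕ X where X is the current total.
Heap A: need g' = 4⊕6 = 2. Options: 8−2→G=3, 8−3→G=2, 8−5→G=1, 8−6→G=1, 8−8→G=0. Hits: 1.
Heap B: need g' = 2⊕6 = 4. Options: 24−2→G=1, 24−3→G=0, 24−5→G=4, 24−6→G=4, 24−8→G=3. Hits: 2.

3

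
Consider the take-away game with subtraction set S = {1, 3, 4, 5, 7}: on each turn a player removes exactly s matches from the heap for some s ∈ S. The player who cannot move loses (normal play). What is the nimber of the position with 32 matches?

G(0) = 0
G(1) = mex{0} = 1
G(2) = mex{1} = 0
G(3) = mex{0,0} = 1
G(4) = mex{1,1,0} = 2
G(5) = mex{2,0,1,0} = 3
G(6) = mex{3,1,0,1} = 2
G(7) = mex{2,2,1,0,0} = 3
G(8) = mex{3,3,2,1,1} = 0
G(9) = mex{0,2,3,2,0} = 1
G(10) = mex{1,3,2,3,1} = 0
G(11) = mex{0,0,3,2,2} = 1
G(12) = mex{1,1,0,3,3} = 2
G(13) = mex{2,0,1,0,2} = 3
G(14) = mex{3,1,0,1,3} = 2
G(15) = mex{2,2,1,0,0} = 3
G(16) = mex{3,3,2,1,1} = 0
G(17) = mex{0,2,3,2,0} = 1
G(18) = mex{1,3,2,3,1} = 0
G(19) = mex{0,0,3,2,2} = 1
G(20) = mex{1,1,0,3,3} = 2
G(21) = mex{2,0,1,0,2} = 3
G(22) = mex{3,1,0,1,3} = 2
G(23) = mex{2,2,1,0,0} = 3
G(24) = mex{3,3,2,1,1} = 0
G(25) = mex{0,2,3,2,0} = 1
G(26) = mex{1,3,2,3,1} = 0
G(27) = mex{0,0,3,2,2} = 1
G(28) = mex{1,1,0,3,3} = 2
G(29) = mex{2,0,1,0,2} = 3
G(30) = mex{3,1,0,1,3} = 2
G(31) = mex{2,2,1,0,0} = 3
G(32) = mex{3,3,2,1,1} = 0

0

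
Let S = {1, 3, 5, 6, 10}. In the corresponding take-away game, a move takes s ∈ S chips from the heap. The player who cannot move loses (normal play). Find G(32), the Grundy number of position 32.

2

n :  0  1  2  3  4  5  6  7  8  9 10 11 12 13 14 15 16 17 18 19 20 21 22 23 24 25 26 27 28 29 30 31 32
G :  0  1  0  1  0  1  2  3  2  3  2  0  1  0  1  0  1  2  3  2  3  2  0  1  0  1  0  1  2  3  2  3  2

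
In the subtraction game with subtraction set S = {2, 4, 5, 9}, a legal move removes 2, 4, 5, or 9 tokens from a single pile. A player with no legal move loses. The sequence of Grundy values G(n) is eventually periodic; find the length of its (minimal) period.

7

n :  0  1  2  3  4  5  6  7  8  9 10 11 12 13 14 15 16 17
G :  0  0  1  1  2  2  3  0  0  1  1  2  2  3  0  0  1  1
G(n+7) = G(n) holds for n = 0,…,8 (a full window of length max(S) = 9), so the sequence is purely periodic with period 7.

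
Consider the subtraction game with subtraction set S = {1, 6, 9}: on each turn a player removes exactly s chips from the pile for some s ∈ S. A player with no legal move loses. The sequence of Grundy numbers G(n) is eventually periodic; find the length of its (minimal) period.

5

n :  0  1  2  3  4  5  6  7  8  9 10 11 12 13 14 15 16 17 18 19 20 21 22 23 24 25 26
G :  0  1  0  1  0  1  2  0  1  2  3  2  0  1  0  1  2  0  1  0  1  2  0  1  0  1  2
From n = 11 onward G(n+5) = G(n); since this holds over max(S) = 9 consecutive positions the period is 5 (pre-period 11).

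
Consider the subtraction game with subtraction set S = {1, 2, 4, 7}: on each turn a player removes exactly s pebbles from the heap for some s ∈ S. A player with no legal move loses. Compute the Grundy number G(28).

n :  0  1  2  3  4  5  6  7  8  9 10 11 12 13 14 15 16 17 18 19 20 21 22 23 24 25 26 27 28
G :  0  1  2  0  1  2  0  1  2  0  1  2  0  1  2  0  1  2  0  1  2  0  1  2  0  1  2  0  1

1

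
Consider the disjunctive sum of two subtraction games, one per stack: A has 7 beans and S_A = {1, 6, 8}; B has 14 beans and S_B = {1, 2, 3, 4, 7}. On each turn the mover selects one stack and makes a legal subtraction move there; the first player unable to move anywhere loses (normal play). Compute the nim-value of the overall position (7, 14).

Stack A, S = {1, 6, 8}:
n : 0 1 2 3 4 5 6 7
G : 0 1 0 1 0 1 2 0
G_A(7) = 0.
Stack B, S = {1, 2, 3, 4, 7}:
n :  0  1  2  3  4  5  6  7  8  9 10 11 12 13 14
G :  0  1  2  3  4  0  1  2  3  4  0  1  2  3  4
G_B(14) = 4.
Combined Grundy value = 0 ⊕ 4 = 4.

4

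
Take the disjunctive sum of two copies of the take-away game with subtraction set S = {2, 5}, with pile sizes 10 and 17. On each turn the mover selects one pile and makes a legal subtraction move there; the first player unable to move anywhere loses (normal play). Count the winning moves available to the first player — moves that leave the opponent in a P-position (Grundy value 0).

0

All piles use S = {2, 5}:
n :  0  1  2  3  4  5  6  7  8  9 10 11 12 13 14 15 16 17
G :  0  0  1  1  0  2  1  0  0  1  1  0  2  1  0  0  1  1
Pile A: G(10) = 1.
Pile B: G(17) = 1.
Combined Grundy value = 1 ⊕ 1 = 0.
A winning move leaves total XOR = 0, i.e. changes one component's Grundy value g to g ⊕ X where X is the current total.
Pile A: target g' = 1⊕0 = 1, but every legal move changes the Grundy value (mex property), so 0 moves.
Pile B: target g' = 1⊕0 = 1, but every legal move changes the Grundy value (mex property), so 0 moves.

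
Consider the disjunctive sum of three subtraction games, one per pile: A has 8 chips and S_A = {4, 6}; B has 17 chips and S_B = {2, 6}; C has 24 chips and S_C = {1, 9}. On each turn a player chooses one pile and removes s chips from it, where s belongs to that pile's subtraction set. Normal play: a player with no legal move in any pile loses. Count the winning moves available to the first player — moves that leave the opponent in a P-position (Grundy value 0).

1

Pile A, S = {4, 6}:
G(0) = 0
G(1) = mex{} = 0
G(2) = mex{} = 0
G(3) = mex{} = 0
G(4) = mex{0} = 1
G(5) = mex{0} = 1
G(6) = mex{0,0} = 1
G(7) = mex{0,0} = 1
G(8) = mex{1,0} = 2
G_A(8) = 2.
Pile B, S = {2, 6}:
n :  0  1  2  3  4  5  6  7  8  9 10 11 12 13 14 15 16 17
G :  0  0  1  1  0  0  1  1  0  0  1  1  0  0  1  1  0  0
G_B(17) = 0.
Pile C, S = {1, 9}:
G(0) = 0
G(1) = mex{0} = 1
G(2) = mex{1} = 0
G(3) = mex{0} = 1
G(4) = mex{1} = 0
G(5) = mex{0} = 1
G(6) = mex{1} = 0
G(7) = mex{0} = 1
G(8) = mex{1} = 0
G(9) = mex{0,0} = 1
G(10) = mex{1,1} = 0
G(11) = mex{0,0} = 1
G(12) = mex{1,1} = 0
G(13) = mex{0,0} = 1
G(14) = mex{1,1} = 0
G(15) = mex{0,0} = 1
G(16) = mex{1,1} = 0
G(17) = mex{0,0} = 1
G(18) = mex{1,1} = 0
G(19) = mex{0,0} = 1
G(20) = mex{1,1} = 0
G(21) = mex{0,0} = 1
G(22) = mex{1,1} = 0
G(23) = mex{0,0} = 1
G(24) = mex{1,1} = 0
G_C(24) = 0.
Combined Grundy value = 2 ⊕ 0 ⊕ 0 = 2.
A winning move leaves total XOR = 0, i.e. changes one component's Grundy value g to g ⊕ X where X is the current total.
Pile A: need g' = 2⊕2 = 0. Options: 8−4→G=1, 8−6→G=0. Hits: 1.
Pile B: need g' = 0⊕2 = 2. Options: 17−2→G=1, 17−6→G=1. Hits: 0.
Pile C: need g' = 0⊕2 = 2. Options: 24−1→G=1, 24−9→G=1. Hits: 0.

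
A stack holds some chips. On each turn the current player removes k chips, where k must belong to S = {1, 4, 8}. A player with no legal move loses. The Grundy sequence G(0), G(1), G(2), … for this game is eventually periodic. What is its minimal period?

G(0) = 0
G(1) = mex{0} = 1
G(2) = mex{1} = 0
G(3) = mex{0} = 1
G(4) = mex{1,0} = 2
G(5) = mex{2,1} = 0
G(6) = mex{0,0} = 1
G(7) = mex{1,1} = 0
G(8) = mex{0,2,0} = 1
G(9) = mex{1,0,1} = 2
G(10) = mex{2,1,0} = 3
G(11) = mex{3,0,1} = 2
G(12) = mex{2,1,2} = 0
G(13) = mex{0,2,0} = 1
G(14) = mex{1,3,1} = 0
G(15) = mex{0,2,0} = 1
G(16) = mex{1,0,1} = 2
G(17) = mex{2,1,2} = 0
G(18) = mex{0,0,3} = 1
G(19) = mex{1,1,2} = 0
G(20) = mex{0,2,0} = 1
G(21) = mex{1,0,1} = 2
G(22) = mex{2,1,0} = 3
G(23) = mex{3,0,1} = 2
G(24) = mex{2,1,2} = 0
G(25) = mex{0,2,0} = 1
G(n+12) = G(n) holds for n = 0,…,7 (a full window of length max(S) = 8), so the sequence is purely periodic with period 12.

12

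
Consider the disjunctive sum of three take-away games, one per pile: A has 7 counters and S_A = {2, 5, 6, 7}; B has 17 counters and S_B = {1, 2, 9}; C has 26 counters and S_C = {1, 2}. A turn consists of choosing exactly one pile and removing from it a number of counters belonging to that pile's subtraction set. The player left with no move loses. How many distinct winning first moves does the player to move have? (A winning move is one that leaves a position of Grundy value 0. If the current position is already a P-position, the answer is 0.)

0

Pile A, S = {2, 5, 6, 7}:
n : 0 1 2 3 4 5 6 7
G : 0 0 1 1 0 2 1 3
G_A(7) = 3.
Pile B, S = {1, 2, 9}:
G(0) = 0
G(1) = mex{0} = 1
G(2) = mex{1,0} = 2
G(3) = mex{2,1} = 0
G(4) = mex{0,2} = 1
G(5) = mex{1,0} = 2
G(6) = mex{2,1} = 0
G(7) = mex{0,2} = 1
G(8) = mex{1,0} = 2
G(9) = mex{2,1,0} = 3
G(10) = mex{3,2,1} = 0
G(11) = mex{0,3,2} = 1
G(12) = mex{1,0,0} = 2
G(13) = mex{2,1,1} = 0
G(14) = mex{0,2,2} = 1
G(15) = mex{1,0,0} = 2
G(16) = mex{2,1,1} = 0
G(17) = mex{0,2,2} = 1
G_B(17) = 1.
Pile C, S = {1, 2}:
n :  0  1  2  3  4  5  6  7  8  9 10 11 12 13 14 15 16 17 18 19 20 21 22 23 24 25 26
G :  0  1  2  0  1  2  0  1  2  0  1  2  0  1  2  0  1  2  0  1  2  0  1  2  0  1  2
G_C(26) = 2.
Combined Grundy value = 3 ⊕ 1 ⊕ 2 = 0.
A winning move leaves total XOR = 0, i.e. changes one component's Grundy value g to g ⊕ X where X is the current total.
Pile A: target g' = 3⊕0 = 3, but every legal move changes the Grundy value (mex property), so 0 moves.
Pile B: target g' = 1⊕0 = 1, but every legal move changes the Grundy value (mex property), so 0 moves.
Pile C: target g' = 2⊕0 = 2, but every legal move changes the Grundy value (mex property), so 0 moves.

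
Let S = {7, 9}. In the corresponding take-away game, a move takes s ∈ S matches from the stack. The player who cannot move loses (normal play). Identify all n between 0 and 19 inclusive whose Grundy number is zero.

n :  0  1  2  3  4  5  6  7  8  9 10 11 12 13 14 15 16 17 18 19
G :  0  0  0  0  0  0  0  1  1  1  1  1  1  1  2  2  0  0  0  0
P-positions are exactly the n with G(n) = 0.

0, 1, 2, 3, 4, 5, 6, 16, 17, 18, 19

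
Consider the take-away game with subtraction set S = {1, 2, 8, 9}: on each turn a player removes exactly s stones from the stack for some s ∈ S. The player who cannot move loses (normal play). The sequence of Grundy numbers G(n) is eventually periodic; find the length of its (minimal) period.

10

n :  0  1  2  3  4  5  6  7  8  9 10 11 12 13 14 15 16 17 18 19 20 21
G :  0  1  2  0  1  2  0  1  2  3  0  1  2  0  1  2  0  1  2  3  0  1
G(n+10) = G(n) holds for n = 0,…,8 (a full window of length max(S) = 9), so the sequence is purely periodic with period 10.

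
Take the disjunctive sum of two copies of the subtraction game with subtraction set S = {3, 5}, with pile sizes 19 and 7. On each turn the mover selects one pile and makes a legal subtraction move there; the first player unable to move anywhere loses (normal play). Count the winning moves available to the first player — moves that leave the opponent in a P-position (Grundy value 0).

All piles use S = {3, 5}:
n :  0  1  2  3  4  5  6  7  8  9 10 11 12 13 14 15 16 17 18 19
G :  0  0  0  1  1  1  2  2  0  0  0  1  1  1  2  2  0  0  0  1
Pile A: G(19) = 1.
Pile B: G(7) = 2.
Combined Grundy value = 1 ⊕ 2 = 3.
A winning move leaves total XOR = 0, i.e. changes one component's Grundy value g to g ⊕ X where X is the current total.
Pile A: need g' = 1⊕3 = 2. Options: 19−3→G=0, 19−5→G=2. Hits: 1.
Pile B: need g' = 2⊕3 = 1. Options: 7−3→G=1, 7−5→G=0. Hits: 1.

2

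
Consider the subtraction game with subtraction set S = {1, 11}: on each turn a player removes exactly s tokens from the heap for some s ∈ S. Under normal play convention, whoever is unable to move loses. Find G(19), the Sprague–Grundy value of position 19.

1

n :  0  1  2  3  4  5  6  7  8  9 10 11 12 13 14 15 16 17 18 19
G :  0  1  0  1  0  1  0  1  0  1  0  1  0  1  0  1  0  1  0  1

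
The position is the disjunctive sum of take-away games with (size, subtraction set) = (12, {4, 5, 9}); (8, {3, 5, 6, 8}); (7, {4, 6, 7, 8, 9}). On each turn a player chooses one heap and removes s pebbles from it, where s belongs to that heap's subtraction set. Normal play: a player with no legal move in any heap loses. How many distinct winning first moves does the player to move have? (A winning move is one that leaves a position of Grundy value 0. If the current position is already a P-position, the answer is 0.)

0

Heap A, S = {4, 5, 9}:
n :  0  1  2  3  4  5  6  7  8  9 10 11 12
G :  0  0  0  0  1  1  1  1  2  2  2  2  3
G_A(12) = 3.
Heap B, S = {3, 5, 6, 8}:
n : 0 1 2 3 4 5 6 7 8
G : 0 0 0 1 1 1 2 2 2
G_B(8) = 2.
Heap C, S = {4, 6, 7, 8, 9}:
G(0) = 0
G(1) = mex{} = 0
G(2) = mex{} = 0
G(3) = mex{} = 0
G(4) = mex{0} = 1
G(5) = mex{0} = 1
G(6) = mex{0,0} = 1
G(7) = mex{0,0,0} = 1
G_C(7) = 1.
Combined Grundy value = 3 ⊕ 2 ⊕ 1 = 0.
A winning move leaves total XOR = 0, i.e. changes one component's Grundy value g to g ⊕ X where X is the current total.
Heap A: target g' = 3⊕0 = 3, but every legal move changes the Grundy value (mex property), so 0 moves.
Heap B: target g' = 2⊕0 = 2, but every legal move changes the Grundy value (mex property), so 0 moves.
Heap C: target g' = 1⊕0 = 1, but every legal move changes the Grundy value (mex property), so 0 moves.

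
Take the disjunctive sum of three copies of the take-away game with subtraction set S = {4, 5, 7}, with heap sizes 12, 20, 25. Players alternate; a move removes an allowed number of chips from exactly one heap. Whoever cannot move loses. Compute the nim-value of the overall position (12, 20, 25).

All heaps use S = {4, 5, 7}:
n :  0  1  2  3  4  5  6  7  8  9 10 11 12 13 14 15 16 17 18 19 20 21 22 23 24 25
G :  0  0  0  0  1  1  1  1  2  2  2  0  0  0  0  1  1  1  1  2  2  2  0  0  0  0
Heap A: G(12) = 0.
Heap B: G(20) = 2.
Heap C: G(25) = 0.
Combined Grundy value = 0 ⊕ 2 ⊕ 0 = 2.

2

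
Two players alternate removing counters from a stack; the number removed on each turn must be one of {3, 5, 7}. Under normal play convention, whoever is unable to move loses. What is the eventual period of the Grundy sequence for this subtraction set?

10

n :  0  1  2  3  4  5  6  7  8  9 10 11 12 13 14 15 16 17 18 19 20 21
G :  0  0  0  1  1  1  2  2  2  3  0  0  0  1  1  1  2  2  2  3  0  0
G(n+10) = G(n) holds for n = 0,…,6 (a full window of length max(S) = 7), so the sequence is purely periodic with period 10.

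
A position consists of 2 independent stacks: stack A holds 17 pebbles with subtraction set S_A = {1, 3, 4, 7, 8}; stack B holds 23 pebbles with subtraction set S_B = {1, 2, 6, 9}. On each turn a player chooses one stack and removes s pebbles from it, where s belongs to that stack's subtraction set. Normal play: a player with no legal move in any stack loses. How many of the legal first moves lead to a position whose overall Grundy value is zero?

0

Stack A, S = {1, 3, 4, 7, 8}:
n :  0  1  2  3  4  5  6  7  8  9 10 11 12 13 14 15 16 17
G :  0  1  0  1  2  3  2  3  4  5  4  0  1  0  1  2  3  2
G_A(17) = 2.
Stack B, S = {1, 2, 6, 9}:
G(0) = 0
G(1) = mex{0} = 1
G(2) = mex{1,0} = 2
G(3) = mex{2,1} = 0
G(4) = mex{0,2} = 1
G(5) = mex{1,0} = 2
G(6) = mex{2,1,0} = 3
G(7) = mex{3,2,1} = 0
G(8) = mex{0,3,2} = 1
G(9) = mex{1,0,0,0} = 2
G(10) = mex{2,1,1,1} = 0
G(11) = mex{0,2,2,2} = 1
G(12) = mex{1,0,3,0} = 2
G(13) = mex{2,1,0,1} = 3
G(14) = mex{3,2,1,2} = 0
G(15) = mex{0,3,2,3} = 1
G(16) = mex{1,0,0,0} = 2
G(17) = mex{2,1,1,1} = 0
G(18) = mex{0,2,2,2} = 1
G(19) = mex{1,0,3,0} = 2
G(20) = mex{2,1,0,1} = 3
G(21) = mex{3,2,1,2} = 0
G(22) = mex{0,3,2,3} = 1
G(23) = mex{1,0,0,0} = 2
G_B(23) = 2.
Combined Grundy value = 2 ⊕ 2 = 0.
A winning move leaves total XOR = 0, i.e. changes one component's Grundy value g to g ⊕ X where X is the current total.
Stack A: target g' = 2⊕0 = 2, but every legal move changes the Grundy value (mex property), so 0 moves.
Stack B: target g' = 2⊕0 = 2, but every legal move changes the Grundy value (mex property), so 0 moves.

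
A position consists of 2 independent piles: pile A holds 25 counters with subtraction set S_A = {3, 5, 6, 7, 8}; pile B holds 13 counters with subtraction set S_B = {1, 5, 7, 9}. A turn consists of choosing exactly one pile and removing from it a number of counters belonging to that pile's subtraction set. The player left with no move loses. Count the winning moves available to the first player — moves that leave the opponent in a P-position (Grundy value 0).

Pile A, S = {3, 5, 6, 7, 8}:
n :  0  1  2  3  4  5  6  7  8  9 10 11 12 13 14 15 16 17 18 19 20 21 22 23 24 25
G :  0  0  0  1  1  1  2  2  2  3  3  0  0  0  1  1  1  2  2  2  3  3  0  0  0  1
G_A(25) = 1.
Pile B, S = {1, 5, 7, 9}:
n :  0  1  2  3  4  5  6  7  8  9 10 11 12 13
G :  0  1  0  1  0  1  0  1  0  1  0  1  0  1
G_B(13) = 1.
Combined Grundy value = 1 ⊕ 1 = 0.
A winning move leaves total XOR = 0, i.e. changes one component's Grundy value g to g ⊕ X where X is the current total.
Pile A: target g' = 1⊕0 = 1, but every legal move changes the Grundy value (mex property), so 0 moves.
Pile B: target g' = 1⊕0 = 1, but every legal move changes the Grundy value (mex property), so 0 moves.

0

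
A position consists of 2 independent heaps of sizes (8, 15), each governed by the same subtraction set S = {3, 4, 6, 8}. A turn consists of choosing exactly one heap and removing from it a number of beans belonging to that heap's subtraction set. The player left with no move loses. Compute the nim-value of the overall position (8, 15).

All heaps use S = {3, 4, 6, 8}:
G(0) = 0
G(1) = mex{} = 0
G(2) = mex{} = 0
G(3) = mex{0} = 1
G(4) = mex{0,0} = 1
G(5) = mex{0,0} = 1
G(6) = mex{1,0,0} = 2
G(7) = mex{1,1,0} = 2
G(8) = mex{1,1,0,0} = 2
G(9) = mex{2,1,1,0} = 3
G(10) = mex{2,2,1,0} = 3
G(11) = mex{2,2,1,1} = 0
G(12) = mex{3,2,2,1} = 0
G(13) = mex{3,3,2,1} = 0
G(14) = mex{0,3,2,2} = 1
G(15) = mex{0,0,3,2} = 1
Heap A: G(8) = 2.
Heap B: G(15) = 1.
Combined Grundy value = 2 ⊕ 1 = 3.

3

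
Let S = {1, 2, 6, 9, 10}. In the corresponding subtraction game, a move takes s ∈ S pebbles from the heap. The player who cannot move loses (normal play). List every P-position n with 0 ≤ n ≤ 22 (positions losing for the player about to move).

n :  0  1  2  3  4  5  6  7  8  9 10 11 12 13 14 15 16 17 18 19 20 21 22
G :  0  1  2  0  1  2  3  0  1  2  3  0  1  2  0  1  2  3  0  1  2  3  0
P-positions are exactly the n with G(n) = 0.

0, 3, 7, 11, 14, 18, 22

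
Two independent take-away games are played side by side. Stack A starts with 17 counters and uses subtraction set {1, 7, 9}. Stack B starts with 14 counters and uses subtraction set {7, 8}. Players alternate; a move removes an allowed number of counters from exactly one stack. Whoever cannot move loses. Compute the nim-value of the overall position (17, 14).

3

Stack A, S = {1, 7, 9}:
n :  0  1  2  3  4  5  6  7  8  9 10 11 12 13 14 15 16 17
G :  0  1  0  1  0  1  0  1  0  1  0  1  0  1  0  1  0  1
G_A(17) = 1.
Stack B, S = {7, 8}:
n :  0  1  2  3  4  5  6  7  8  9 10 11 12 13 14
G :  0  0  0  0  0  0  0  1  1  1  1  1  1  1  2
G_B(14) = 2.
Combined Grundy value = 1 ⊕ 2 = 3.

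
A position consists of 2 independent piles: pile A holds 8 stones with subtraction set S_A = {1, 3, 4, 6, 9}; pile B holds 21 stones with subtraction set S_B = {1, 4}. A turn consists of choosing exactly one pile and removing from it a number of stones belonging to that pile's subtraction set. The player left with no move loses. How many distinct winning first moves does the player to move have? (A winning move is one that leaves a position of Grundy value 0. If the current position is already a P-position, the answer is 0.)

Pile A, S = {1, 3, 4, 6, 9}:
G(0) = 0
G(1) = mex{0} = 1
G(2) = mex{1} = 0
G(3) = mex{0,0} = 1
G(4) = mex{1,1,0} = 2
G(5) = mex{2,0,1} = 3
G(6) = mex{3,1,0,0} = 2
G(7) = mex{2,2,1,1} = 0
G(8) = mex{0,3,2,0} = 1
G_A(8) = 1.
Pile B, S = {1, 4}:
G(0) = 0
G(1) = mex{0} = 1
G(2) = mex{1} = 0
G(3) = mex{0} = 1
G(4) = mex{1,0} = 2
G(5) = mex{2,1} = 0
G(6) = mex{0,0} = 1
G(7) = mex{1,1} = 0
G(8) = mex{0,2} = 1
G(9) = mex{1,0} = 2
G(10) = mex{2,1} = 0
G(11) = mex{0,0} = 1
G(12) = mex{1,1} = 0
G(13) = mex{0,2} = 1
G(14) = mex{1,0} = 2
G(15) = mex{2,1} = 0
G(16) = mex{0,0} = 1
G(17) = mex{1,1} = 0
G(18) = mex{0,2} = 1
G(19) = mex{1,0} = 2
G(20) = mex{2,1} = 0
G(21) = mex{0,0} = 1
G_B(21) = 1.
Combined Grundy value = 1 ⊕ 1 = 0.
A winning move leaves total XOR = 0, i.e. changes one component's Grundy value g to g ⊕ X where X is the current total.
Pile A: target g' = 1⊕0 = 1, but every legal move changes the Grundy value (mex property), so 0 moves.
Pile B: target g' = 1⊕0 = 1, but every legal move changes the Grundy value (mex property), so 0 moves.

0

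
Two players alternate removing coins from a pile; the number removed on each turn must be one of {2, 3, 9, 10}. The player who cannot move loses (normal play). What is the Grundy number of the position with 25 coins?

0

n :  0  1  2  3  4  5  6  7  8  9 10 11 12 13 14 15 16 17 18 19 20 21 22 23 24 25
G :  0  0  1  1  2  0  0  1  1  2  2  3  0  0  1  1  2  0  0  1  1  2  2  3  0  0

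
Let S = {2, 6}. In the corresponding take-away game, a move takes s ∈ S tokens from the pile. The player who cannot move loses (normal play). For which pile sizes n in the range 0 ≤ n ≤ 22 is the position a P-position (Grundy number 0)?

0, 1, 4, 5, 8, 9, 12, 13, 16, 17, 20, 21

n :  0  1  2  3  4  5  6  7  8  9 10 11 12 13 14 15 16 17 18 19 20 21 22
G :  0  0  1  1  0  0  1  1  0  0  1  1  0  0  1  1  0  0  1  1  0  0  1
P-positions are exactly the n with G(n) = 0.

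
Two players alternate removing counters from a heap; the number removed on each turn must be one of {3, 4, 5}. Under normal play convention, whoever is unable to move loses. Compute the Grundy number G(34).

n :  0  1  2  3  4  5  6  7  8  9 10 11 12 13 14 15 16 17 18 19 20 21 22 23 24 25 26 27 28 29 30 31 32 33 34
G :  0  0  0  1  1  1  2  2  0  0  0  1  1  1  2  2  0  0  0  1  1  1  2  2  0  0  0  1  1  1  2  2  0  0  0

0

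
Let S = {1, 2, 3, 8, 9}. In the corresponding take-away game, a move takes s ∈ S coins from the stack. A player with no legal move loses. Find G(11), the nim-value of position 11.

1

G(0) = 0
G(1) = mex{0} = 1
G(2) = mex{1,0} = 2
G(3) = mex{2,1,0} = 3
G(4) = mex{3,2,1} = 0
G(5) = mex{0,3,2} = 1
G(6) = mex{1,0,3} = 2
G(7) = mex{2,1,0} = 3
G(8) = mex{3,2,1,0} = 4
G(9) = mex{4,3,2,1,0} = 5
G(10) = mex{5,4,3,2,1} = 0
G(11) = mex{0,5,4,3,2} = 1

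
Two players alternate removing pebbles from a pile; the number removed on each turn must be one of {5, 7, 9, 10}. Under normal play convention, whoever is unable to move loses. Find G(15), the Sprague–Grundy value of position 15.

G(0) = 0
G(1) = mex{} = 0
G(2) = mex{} = 0
G(3) = mex{} = 0
G(4) = mex{} = 0
G(5) = mex{0} = 1
G(6) = mex{0} = 1
G(7) = mex{0,0} = 1
G(8) = mex{0,0} = 1
G(9) = mex{0,0,0} = 1
G(10) = mex{1,0,0,0} = 2
G(11) = mex{1,0,0,0} = 2
G(12) = mex{1,1,0,0} = 2
G(13) = mex{1,1,0,0} = 2
G(14) = mex{1,1,1,0} = 2
G(15) = mex{2,1,1,1} = 0

0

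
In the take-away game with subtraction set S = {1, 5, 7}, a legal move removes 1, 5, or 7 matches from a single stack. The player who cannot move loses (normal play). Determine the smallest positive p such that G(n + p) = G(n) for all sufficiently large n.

G(0) = 0
G(1) = mex{0} = 1
G(2) = mex{1} = 0
G(3) = mex{0} = 1
G(4) = mex{1} = 0
G(5) = mex{0,0} = 1
G(6) = mex{1,1} = 0
G(7) = mex{0,0,0} = 1
G(8) = mex{1,1,1} = 0
G(9) = mex{0,0,0} = 1
G(10) = mex{1,1,1} = 0
G(11) = mex{0,0,0} = 1
G(12) = mex{1,1,1} = 0
G(13) = mex{0,0,0} = 1
G(14) = mex{1,1,1} = 0
G(n+2) = G(n) holds for n = 0,…,6 (a full window of length max(S) = 7), so the sequence is purely periodic with period 2.

2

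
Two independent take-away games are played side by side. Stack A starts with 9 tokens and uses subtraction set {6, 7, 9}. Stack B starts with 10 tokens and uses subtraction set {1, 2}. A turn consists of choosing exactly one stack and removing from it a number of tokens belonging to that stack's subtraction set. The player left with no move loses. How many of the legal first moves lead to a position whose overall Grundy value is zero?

Stack A, S = {6, 7, 9}:
G(0) = 0
G(1) = mex{} = 0
G(2) = mex{} = 0
G(3) = mex{} = 0
G(4) = mex{} = 0
G(5) = mex{} = 0
G(6) = mex{0} = 1
G(7) = mex{0,0} = 1
G(8) = mex{0,0} = 1
G(9) = mex{0,0,0} = 1
G_A(9) = 1.
Stack B, S = {1, 2}:
G(0) = 0
G(1) = mex{0} = 1
G(2) = mex{1,0} = 2
G(3) = mex{2,1} = 0
G(4) = mex{0,2} = 1
G(5) = mex{1,0} = 2
G(6) = mex{2,1} = 0
G(7) = mex{0,2} = 1
G(8) = mex{1,0} = 2
G(9) = mex{2,1} = 0
G(10) = mex{0,2} = 1
G_B(10) = 1.
Combined Grundy value = 1 ⊕ 1 = 0.
A winning move leaves total XOR = 0, i.e. changes one component's Grundy value g to g ⊕ X where X is the current total.
Stack A: target g' = 1⊕0 = 1, but every legal move changes the Grundy value (mex property), so 0 moves.
Stack B: target g' = 1⊕0 = 1, but every legal move changes the Grundy value (mex property), so 0 moves.

0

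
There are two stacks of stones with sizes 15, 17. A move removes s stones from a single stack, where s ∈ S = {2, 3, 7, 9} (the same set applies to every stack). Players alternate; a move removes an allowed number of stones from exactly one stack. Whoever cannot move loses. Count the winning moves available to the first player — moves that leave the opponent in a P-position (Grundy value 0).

All stacks use S = {2, 3, 7, 9}:
n :  0  1  2  3  4  5  6  7  8  9 10 11 12 13 14 15 16 17
G :  0  0  1  1  2  0  0  1  1  2  2  0  3  1  2  2  0  0
Stack A: G(15) = 2.
Stack B: G(17) = 0.
Combined Grundy value = 2 ⊕ 0 = 2.
A winning move leaves total XOR = 0, i.e. changes one component's Grundy value g to g ⊕ X where X is the current total.
Stack A: need g' = 2⊕2 = 0. Options: 15−2→G=1, 15−3→G=3, 15−7→G=1, 15−9→G=0. Hits: 1.
Stack B: need g' = 0⊕2 = 2. Options: 17−2→G=2, 17−3→G=2, 17−7→G=2, 17−9→G=1. Hits: 3.

4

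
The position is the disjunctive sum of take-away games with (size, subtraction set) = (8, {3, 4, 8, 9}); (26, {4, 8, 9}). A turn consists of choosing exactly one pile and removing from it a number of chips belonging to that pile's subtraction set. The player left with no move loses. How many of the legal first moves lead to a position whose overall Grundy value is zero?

2

Pile A, S = {3, 4, 8, 9}:
n : 0 1 2 3 4 5 6 7 8
G : 0 0 0 1 1 1 2 0 2
G_A(8) = 2.
Pile B, S = {4, 8, 9}:
n :  0  1  2  3  4  5  6  7  8  9 10 11 12 13 14 15 16 17 18 19 20 21 22 23 24 25 26
G :  0  0  0  0  1  1  1  1  2  2  2  2  3  0  0  0  0  1  1  1  1  2  2  2  2  3  0
G_B(26) = 0.
Combined Grundy value = 2 ⊕ 0 = 2.
A winning move leaves total XOR = 0, i.e. changes one component's Grundy value g to g ⊕ X where X is the current total.
Pile A: need g' = 2⊕2 = 0. Options: 8−3→G=1, 8−4→G=1, 8−8→G=0. Hits: 1.
Pile B: need g' = 0⊕2 = 2. Options: 26−4→G=2, 26−8→G=1, 26−9→G=1. Hits: 1.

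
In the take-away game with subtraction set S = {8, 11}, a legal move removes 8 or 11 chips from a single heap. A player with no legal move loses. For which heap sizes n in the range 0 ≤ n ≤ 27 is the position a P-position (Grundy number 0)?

n :  0  1  2  3  4  5  6  7  8  9 10 11 12 13 14 15 16 17 18 19 20 21 22 23 24 25 26 27
G :  0  0  0  0  0  0  0  0  1  1  1  1  1  1  1  1  2  2  2  0  0  0  0  0  0  0  0  1
P-positions are exactly the n with G(n) = 0.

0, 1, 2, 3, 4, 5, 6, 7, 19, 20, 21, 22, 23, 24, 25, 26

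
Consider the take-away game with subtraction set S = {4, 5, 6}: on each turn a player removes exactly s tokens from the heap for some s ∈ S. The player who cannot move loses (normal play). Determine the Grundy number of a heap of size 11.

n :  0  1  2  3  4  5  6  7  8  9 10 11
G :  0  0  0  0  1  1  1  1  2  2  0  0

0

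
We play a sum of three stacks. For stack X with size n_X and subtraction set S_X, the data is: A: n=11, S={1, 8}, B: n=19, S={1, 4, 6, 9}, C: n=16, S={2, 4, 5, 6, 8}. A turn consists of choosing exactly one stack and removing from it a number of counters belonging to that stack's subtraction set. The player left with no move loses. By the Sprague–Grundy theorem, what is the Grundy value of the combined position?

Stack A, S = {1, 8}:
n :  0  1  2  3  4  5  6  7  8  9 10 11
G :  0  1  0  1  0  1  0  1  2  0  1  0
G_A(11) = 0.
Stack B, S = {1, 4, 6, 9}:
G(0) = 0
G(1) = mex{0} = 1
G(2) = mex{1} = 0
G(3) = mex{0} = 1
G(4) = mex{1,0} = 2
G(5) = mex{2,1} = 0
G(6) = mex{0,0,0} = 1
G(7) = mex{1,1,1} = 0
G(8) = mex{0,2,0} = 1
G(9) = mex{1,0,1,0} = 2
G(10) = mex{2,1,2,1} = 0
G(11) = mex{0,0,0,0} = 1
G(12) = mex{1,1,1,1} = 0
G(13) = mex{0,2,0,2} = 1
G(14) = mex{1,0,1,0} = 2
G(15) = mex{2,1,2,1} = 0
G(16) = mex{0,0,0,0} = 1
G(17) = mex{1,1,1,1} = 0
G(18) = mex{0,2,0,2} = 1
G(19) = mex{1,0,1,0} = 2
G_B(19) = 2.
Stack C, S = {2, 4, 5, 6, 8}:
G(0) = 0
G(1) = mex{} = 0
G(2) = mex{0} = 1
G(3) = mex{0} = 1
G(4) = mex{1,0} = 2
G(5) = mex{1,0,0} = 2
G(6) = mex{2,1,0,0} = 3
G(7) = mex{2,1,1,0} = 3
G(8) = mex{3,2,1,1,0} = 4
G(9) = mex{3,2,2,1,0} = 4
G(10) = mex{4,3,2,2,1} = 0
G(11) = mex{4,3,3,2,1} = 0
G(12) = mex{0,4,3,3,2} = 1
G(13) = mex{0,4,4,3,2} = 1
G(14) = mex{1,0,4,4,3} = 2
G(15) = mex{1,0,0,4,3} = 2
G(16) = mex{2,1,0,0,4} = 3
G_C(16) = 3.
Combined Grundy value = 0 ⊕ 2 ⊕ 3 = 1.

1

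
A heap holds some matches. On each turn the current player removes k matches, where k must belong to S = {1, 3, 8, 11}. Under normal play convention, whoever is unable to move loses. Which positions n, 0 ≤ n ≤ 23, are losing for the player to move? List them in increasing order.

0, 2, 4, 6, 16, 18, 20, 22

G(0) = 0
G(1) = mex{0} = 1
G(2) = mex{1} = 0
G(3) = mex{0,0} = 1
G(4) = mex{1,1} = 0
G(5) = mex{0,0} = 1
G(6) = mex{1,1} = 0
G(7) = mex{0,0} = 1
G(8) = mex{1,1,0} = 2
G(9) = mex{2,0,1} = 3
G(10) = mex{3,1,0} = 2
G(11) = mex{2,2,1,0} = 3
G(12) = mex{3,3,0,1} = 2
G(13) = mex{2,2,1,0} = 3
G(14) = mex{3,3,0,1} = 2
G(15) = mex{2,2,1,0} = 3
G(16) = mex{3,3,2,1} = 0
G(17) = mex{0,2,3,0} = 1
G(18) = mex{1,3,2,1} = 0
G(19) = mex{0,0,3,2} = 1
G(20) = mex{1,1,2,3} = 0
G(21) = mex{0,0,3,2} = 1
G(22) = mex{1,1,2,3} = 0
G(23) = mex{0,0,3,2} = 1
P-positions are exactly the n with G(n) = 0.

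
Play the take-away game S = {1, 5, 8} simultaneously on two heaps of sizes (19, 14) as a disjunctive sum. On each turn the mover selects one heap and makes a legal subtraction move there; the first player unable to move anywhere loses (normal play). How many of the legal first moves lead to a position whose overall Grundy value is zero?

4

All heaps use S = {1, 5, 8}:
G(0) = 0
G(1) = mex{0} = 1
G(2) = mex{1} = 0
G(3) = mex{0} = 1
G(4) = mex{1} = 0
G(5) = mex{0,0} = 1
G(6) = mex{1,1} = 0
G(7) = mex{0,0} = 1
G(8) = mex{1,1,0} = 2
G(9) = mex{2,0,1} = 3
G(10) = mex{3,1,0} = 2
G(11) = mex{2,0,1} = 3
G(12) = mex{3,1,0} = 2
G(13) = mex{2,2,1} = 0
G(14) = mex{0,3,0} = 1
G(15) = mex{1,2,1} = 0
G(16) = mex{0,3,2} = 1
G(17) = mex{1,2,3} = 0
G(18) = mex{0,0,2} = 1
G(19) = mex{1,1,3} = 0
Heap A: G(19) = 0.
Heap B: G(14) = 1.
Combined Grundy value = 0 ⊕ 1 = 1.
A winning move leaves total XOR = 0, i.e. changes one component's Grundy value g to g ⊕ X where X is the current total.
Heap A: need g' = 0⊕1 = 1. Options: 19−1→G=1, 19−5→G=1, 19−8→G=3. Hits: 2.
Heap B: need g' = 1⊕1 = 0. Options: 14−1→G=0, 14−5→G=3, 14−8→G=0. Hits: 2.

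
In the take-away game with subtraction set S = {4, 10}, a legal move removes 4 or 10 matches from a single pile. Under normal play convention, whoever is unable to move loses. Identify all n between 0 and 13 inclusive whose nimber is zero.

0, 1, 2, 3, 8, 9

n :  0  1  2  3  4  5  6  7  8  9 10 11 12 13
G :  0  0  0  0  1  1  1  1  0  0  2  2  1  1
P-positions are exactly the n with G(n) = 0.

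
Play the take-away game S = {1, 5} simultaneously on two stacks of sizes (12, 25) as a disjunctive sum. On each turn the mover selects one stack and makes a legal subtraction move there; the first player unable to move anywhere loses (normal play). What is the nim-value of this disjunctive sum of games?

All stacks use S = {1, 5}:
n :  0  1  2  3  4  5  6  7  8  9 10 11 12 13 14 15 16 17 18 19 20 21 22 23 24 25
G :  0  1  0  1  0  1  0  1  0  1  0  1  0  1  0  1  0  1  0  1  0  1  0  1  0  1
Stack A: G(12) = 0.
Stack B: G(25) = 1.
Combined Grundy value = 0 ⊕ 1 = 1.

1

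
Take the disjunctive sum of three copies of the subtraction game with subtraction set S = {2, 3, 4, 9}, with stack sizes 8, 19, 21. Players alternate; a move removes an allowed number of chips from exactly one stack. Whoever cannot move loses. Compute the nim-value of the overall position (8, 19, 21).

0

All stacks use S = {2, 3, 4, 9}:
n :  0  1  2  3  4  5  6  7  8  9 10 11 12 13 14 15 16 17 18 19 20 21
G :  0  0  1  1  2  2  0  0  1  1  2  2  0  0  1  1  2  2  0  0  1  1
Stack A: G(8) = 1.
Stack B: G(19) = 0.
Stack C: G(21) = 1.
Combined Grundy value = 1 ⊕ 0 ⊕ 1 = 0.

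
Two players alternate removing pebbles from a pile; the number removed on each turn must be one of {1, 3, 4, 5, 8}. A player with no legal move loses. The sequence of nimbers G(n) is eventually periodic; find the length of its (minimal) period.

n :  0  1  2  3  4  5  6  7  8  9 10 11 12 13 14 15 16 17 18 19
G :  0  1  0  1  2  3  2  3  4  0  1  0  1  2  3  2  3  4  0  1
G(n+9) = G(n) holds for n = 0,…,7 (a full window of length max(S) = 8), so the sequence is purely periodic with period 9.

9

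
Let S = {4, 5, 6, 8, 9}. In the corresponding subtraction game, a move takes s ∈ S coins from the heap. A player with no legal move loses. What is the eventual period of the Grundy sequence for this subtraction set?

13

n :  0  1  2  3  4  5  6  7  8  9 10 11 12 13 14 15 16 17 18 19 20 21 22 23 24 25 26 27
G :  0  0  0  0  1  1  1  1  2  2  2  2  3  0  0  0  0  1  1  1  1  2  2  2  2  3  0  0
G(n+13) = G(n) holds for n = 0,…,8 (a full window of length max(S) = 9), so the sequence is purely periodic with period 13.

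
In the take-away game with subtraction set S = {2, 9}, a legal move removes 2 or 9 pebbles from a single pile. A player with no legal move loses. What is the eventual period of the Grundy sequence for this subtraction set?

11

G(0) = 0
G(1) = mex{} = 0
G(2) = mex{0} = 1
G(3) = mex{0} = 1
G(4) = mex{1} = 0
G(5) = mex{1} = 0
G(6) = mex{0} = 1
G(7) = mex{0} = 1
G(8) = mex{1} = 0
G(9) = mex{1,0} = 2
G(10) = mex{0,0} = 1
G(11) = mex{2,1} = 0
G(12) = mex{1,1} = 0
G(13) = mex{0,0} = 1
G(14) = mex{0,0} = 1
G(15) = mex{1,1} = 0
G(16) = mex{1,1} = 0
G(17) = mex{0,0} = 1
G(18) = mex{0,2} = 1
G(19) = mex{1,1} = 0
G(20) = mex{1,0} = 2
G(21) = mex{0,0} = 1
G(22) = mex{2,1} = 0
G(23) = mex{1,1} = 0
G(n+11) = G(n) holds for n = 0,…,8 (a full window of length max(S) = 9), so the sequence is purely periodic with period 11.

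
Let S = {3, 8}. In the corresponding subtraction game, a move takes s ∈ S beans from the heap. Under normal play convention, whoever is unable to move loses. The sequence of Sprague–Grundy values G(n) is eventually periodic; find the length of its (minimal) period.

G(0) = 0
G(1) = mex{} = 0
G(2) = mex{} = 0
G(3) = mex{0} = 1
G(4) = mex{0} = 1
G(5) = mex{0} = 1
G(6) = mex{1} = 0
G(7) = mex{1} = 0
G(8) = mex{1,0} = 2
G(9) = mex{0,0} = 1
G(10) = mex{0,0} = 1
G(11) = mex{2,1} = 0
G(12) = mex{1,1} = 0
G(13) = mex{1,1} = 0
G(14) = mex{0,0} = 1
G(15) = mex{0,0} = 1
G(16) = mex{0,2} = 1
G(17) = mex{1,1} = 0
G(18) = mex{1,1} = 0
G(19) = mex{1,0} = 2
G(20) = mex{0,0} = 1
G(21) = mex{0,0} = 1
G(22) = mex{2,1} = 0
G(23) = mex{1,1} = 0
G(n+11) = G(n) holds for n = 0,…,7 (a full window of length max(S) = 8), so the sequence is purely periodic with period 11.

11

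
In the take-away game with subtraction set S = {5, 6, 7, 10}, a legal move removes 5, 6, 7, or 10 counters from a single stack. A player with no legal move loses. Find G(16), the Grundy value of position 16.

0

n :  0  1  2  3  4  5  6  7  8  9 10 11 12 13 14 15 16
G :  0  0  0  0  0  1  1  1  1  1  2  2  2  2  2  0  0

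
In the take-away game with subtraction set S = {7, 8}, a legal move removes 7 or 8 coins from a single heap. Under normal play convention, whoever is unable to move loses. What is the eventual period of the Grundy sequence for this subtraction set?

G(0) = 0
G(1) = mex{} = 0
G(2) = mex{} = 0
G(3) = mex{} = 0
G(4) = mex{} = 0
G(5) = mex{} = 0
G(6) = mex{} = 0
G(7) = mex{0} = 1
G(8) = mex{0,0} = 1
G(9) = mex{0,0} = 1
G(10) = mex{0,0} = 1
G(11) = mex{0,0} = 1
G(12) = mex{0,0} = 1
G(13) = mex{0,0} = 1
G(14) = mex{1,0} = 2
G(15) = mex{1,1} = 0
G(16) = mex{1,1} = 0
G(17) = mex{1,1} = 0
G(18) = mex{1,1} = 0
G(19) = mex{1,1} = 0
G(20) = mex{1,1} = 0
G(21) = mex{2,1} = 0
G(22) = mex{0,2} = 1
G(23) = mex{0,0} = 1
G(24) = mex{0,0} = 1
G(25) = mex{0,0} = 1
G(26) = mex{0,0} = 1
G(27) = mex{0,0} = 1
G(28) = mex{0,0} = 1
G(29) = mex{1,0} = 2
G(30) = mex{1,1} = 0
G(31) = mex{1,1} = 0
G(n+15) = G(n) holds for n = 0,…,7 (a full window of length max(S) = 8), so the sequence is purely periodic with period 15.

15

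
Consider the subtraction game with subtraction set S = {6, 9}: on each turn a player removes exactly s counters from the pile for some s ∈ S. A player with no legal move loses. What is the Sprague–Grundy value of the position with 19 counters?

0

G(0) = 0
G(1) = mex{} = 0
G(2) = mex{} = 0
G(3) = mex{} = 0
G(4) = mex{} = 0
G(5) = mex{} = 0
G(6) = mex{0} = 1
G(7) = mex{0} = 1
G(8) = mex{0} = 1
G(9) = mex{0,0} = 1
G(10) = mex{0,0} = 1
G(11) = mex{0,0} = 1
G(12) = mex{1,0} = 2
G(13) = mex{1,0} = 2
G(14) = mex{1,0} = 2
G(15) = mex{1,1} = 0
G(16) = mex{1,1} = 0
G(17) = mex{1,1} = 0
G(18) = mex{2,1} = 0
G(19) = mex{2,1} = 0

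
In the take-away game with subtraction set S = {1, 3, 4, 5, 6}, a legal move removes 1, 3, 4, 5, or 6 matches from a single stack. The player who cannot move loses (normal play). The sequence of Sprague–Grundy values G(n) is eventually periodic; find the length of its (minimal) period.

9

G(0) = 0
G(1) = mex{0} = 1
G(2) = mex{1} = 0
G(3) = mex{0,0} = 1
G(4) = mex{1,1,0} = 2
G(5) = mex{2,0,1,0} = 3
G(6) = mex{3,1,0,1,0} = 2
G(7) = mex{2,2,1,0,1} = 3
G(8) = mex{3,3,2,1,0} = 4
G(9) = mex{4,2,3,2,1} = 0
G(10) = mex{0,3,2,3,2} = 1
G(11) = mex{1,4,3,2,3} = 0
G(12) = mex{0,0,4,3,2} = 1
G(13) = mex{1,1,0,4,3} = 2
G(14) = mex{2,0,1,0,4} = 3
G(15) = mex{3,1,0,1,0} = 2
G(16) = mex{2,2,1,0,1} = 3
G(17) = mex{3,3,2,1,0} = 4
G(18) = mex{4,2,3,2,1} = 0
G(19) = mex{0,3,2,3,2} = 1
G(n+9) = G(n) holds for n = 0,…,5 (a full window of length max(S) = 6), so the sequence is purely periodic with period 9.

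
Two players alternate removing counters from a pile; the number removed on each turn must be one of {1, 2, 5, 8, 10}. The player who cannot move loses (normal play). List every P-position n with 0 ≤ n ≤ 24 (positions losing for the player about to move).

n :  0  1  2  3  4  5  6  7  8  9 10 11 12 13 14 15 16 17 18 19 20 21 22 23 24
G :  0  1  2  0  1  2  0  1  2  0  1  2  0  1  2  0  1  2  0  1  2  0  1  2  0
P-positions are exactly the n with G(n) = 0.

0, 3, 6, 9, 12, 15, 18, 21, 24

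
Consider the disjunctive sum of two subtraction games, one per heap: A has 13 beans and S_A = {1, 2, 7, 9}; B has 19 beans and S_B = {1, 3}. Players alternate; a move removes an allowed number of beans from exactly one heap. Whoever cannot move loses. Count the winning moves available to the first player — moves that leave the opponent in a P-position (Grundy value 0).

Heap A, S = {1, 2, 7, 9}:
G(0) = 0
G(1) = mex{0} = 1
G(2) = mex{1,0} = 2
G(3) = mex{2,1} = 0
G(4) = mex{0,2} = 1
G(5) = mex{1,0} = 2
G(6) = mex{2,1} = 0
G(7) = mex{0,2,0} = 1
G(8) = mex{1,0,1} = 2
G(9) = mex{2,1,2,0} = 3
G(10) = mex{3,2,0,1} = 4
G(11) = mex{4,3,1,2} = 0
G(12) = mex{0,4,2,0} = 1
G(13) = mex{1,0,0,1} = 2
G_A(13) = 2.
Heap B, S = {1, 3}:
n :  0  1  2  3  4  5  6  7  8  9 10 11 12 13 14 15 16 17 18 19
G :  0  1  0  1  0  1  0  1  0  1  0  1  0  1  0  1  0  1  0  1
G_B(19) = 1.
Combined Grundy value = 2 ⊕ 1 = 3.
A winning move leaves total XOR = 0, i.e. changes one component's Grundy value g to g ⊕ X where X is the current total.
Heap A: need g' = 2⊕3 = 1. Options: 13−1→G=1, 13−2→G=0, 13−7→G=0, 13−9→G=1. Hits: 2.
Heap B: need g' = 1⊕3 = 2. Options: 19−1→G=0, 19−3→G=0. Hits: 0.

2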